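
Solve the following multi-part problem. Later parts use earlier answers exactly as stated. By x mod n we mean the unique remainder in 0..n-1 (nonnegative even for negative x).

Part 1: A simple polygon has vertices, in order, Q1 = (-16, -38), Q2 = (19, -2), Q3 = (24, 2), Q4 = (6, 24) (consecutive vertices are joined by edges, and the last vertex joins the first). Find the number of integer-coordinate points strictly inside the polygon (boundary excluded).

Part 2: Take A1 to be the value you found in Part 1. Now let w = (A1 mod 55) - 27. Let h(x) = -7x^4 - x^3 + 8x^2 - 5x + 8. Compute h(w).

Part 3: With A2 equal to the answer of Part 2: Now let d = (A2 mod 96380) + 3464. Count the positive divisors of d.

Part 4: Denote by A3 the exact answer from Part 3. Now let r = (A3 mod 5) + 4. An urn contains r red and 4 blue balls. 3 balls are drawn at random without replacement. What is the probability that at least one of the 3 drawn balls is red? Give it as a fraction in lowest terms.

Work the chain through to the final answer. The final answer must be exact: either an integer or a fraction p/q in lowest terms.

Part 1: cross terms: (-16*-2 - 19*-38)=754, (19*2 - 24*-2)=86, (24*24 - 6*2)=564, (6*-38 - -16*24)=156; twice the area = |1560| = 1560; area = 780; boundary points = 1 + 1 + 2 + 2 = 6; strictly interior points = area - boundary/2 + 1 = 778; answer 778
Part 2: A1 = 778; w = -19; -7*(-19)^4 - 1*(-19)^3 + 8*(-19)^2 - 5*(-19)^1 + 8 = (-912247) + (6859) + (2888) + (95) + (8) = -902397; answer -902397
Part 3: A2 = -902397; d = 64867; 64867 = 11 * 5897; number of divisors = (1+1) * (1+1) = 4; answer 4
Part 4: A3 = 4; r = 8; total draws C(12,3) = 220; complement C(4,3) = 4; favorable 220 - 4 = 216; P = 54/55; answer 54/55

54/55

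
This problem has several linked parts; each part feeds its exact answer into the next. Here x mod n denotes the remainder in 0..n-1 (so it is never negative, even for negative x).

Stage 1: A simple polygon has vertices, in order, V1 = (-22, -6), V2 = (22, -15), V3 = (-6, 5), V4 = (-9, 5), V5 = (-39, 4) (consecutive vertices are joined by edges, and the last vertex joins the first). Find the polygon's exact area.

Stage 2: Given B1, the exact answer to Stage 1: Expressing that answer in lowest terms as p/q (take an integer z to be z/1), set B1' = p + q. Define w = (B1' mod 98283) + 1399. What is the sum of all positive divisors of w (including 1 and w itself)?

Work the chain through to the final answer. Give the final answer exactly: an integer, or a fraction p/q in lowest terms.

Stage 1: cross terms: (-22*-15 - 22*-6)=462, (22*5 - -6*-15)=20, (-6*5 - -9*5)=15, (-9*4 - -39*5)=159, (-39*-6 - -22*4)=322; twice the area = |978| = 978; area = 489; answer 489
Stage 2: B1 = 489; threaded value p + q = 490; w = 1889; 1889 is prime, so its only divisors are 1 and 1889; sigma = 1 + 1889 = 1890; answer 1890

1890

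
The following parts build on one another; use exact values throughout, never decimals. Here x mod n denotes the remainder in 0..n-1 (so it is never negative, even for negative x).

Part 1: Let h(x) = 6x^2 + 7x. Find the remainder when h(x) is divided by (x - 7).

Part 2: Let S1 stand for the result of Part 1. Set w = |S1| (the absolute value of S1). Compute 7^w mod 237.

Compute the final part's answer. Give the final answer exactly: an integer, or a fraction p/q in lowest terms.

Part 1: remainder = value at the root: 6*(7)^2 + 7*(7)^1 = (294) + (49) = 343; answer 343
Part 2: S1 = 343; w = 343; squarings mod 237: 7^1=7, 7^2=49, 7^4=31, 7^8=13, 7^16=169, 7^32=121, 7^64=184, 7^128=202, 7^256=40; 7^343 = 7^1 * 7^2 * 7^4 * 7^16 * 7^64 * 7^256 = 85 (mod 237); answer 85

85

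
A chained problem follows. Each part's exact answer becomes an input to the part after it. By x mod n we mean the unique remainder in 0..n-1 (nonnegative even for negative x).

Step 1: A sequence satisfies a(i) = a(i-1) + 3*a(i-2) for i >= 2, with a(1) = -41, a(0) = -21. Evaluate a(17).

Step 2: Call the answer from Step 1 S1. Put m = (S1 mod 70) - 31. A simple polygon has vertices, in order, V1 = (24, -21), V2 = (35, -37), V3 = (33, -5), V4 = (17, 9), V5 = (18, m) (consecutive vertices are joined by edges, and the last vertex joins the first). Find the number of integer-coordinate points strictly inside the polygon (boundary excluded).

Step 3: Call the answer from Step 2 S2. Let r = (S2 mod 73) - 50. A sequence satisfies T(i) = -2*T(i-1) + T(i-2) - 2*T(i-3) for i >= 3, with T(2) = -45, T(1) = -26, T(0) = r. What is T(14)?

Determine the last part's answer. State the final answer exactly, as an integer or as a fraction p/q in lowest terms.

Step 1: a(2) = 1*(-41) + 3*(-21) = -104; iterating: a(2)=-104, a(3)=-227, a(4)=-539, a(5)=-1220, a(6)=-2837, a(7)=-6497, a(8)=-15008, a(9)=-34499, a(10)=-79523, a(11)=-183020, a(12)=-421589, a(13)=-970649, a(14)=-2235416, a(15)=-5147363, a(16)=-11853611, a(17)=-27295700; answer -27295700
Step 2: S1 = -27295700; m = -1; cross terms: (24*-37 - 35*-21)=-153, (35*-5 - 33*-37)=1046, (33*9 - 17*-5)=382, (17*-1 - 18*9)=-179, (18*-21 - 24*-1)=-354; twice the area = |742| = 742; area = 371; boundary points = 1 + 2 + 2 + 1 + 2 = 8; strictly interior points = area - boundary/2 + 1 = 368; answer 368
Step 3: S2 = 368; r = -47; T(3) = -2*(-45) + 1*(-26) - 2*(-47) = 158; iterating: T(3)=158, T(4)=-309, T(5)=866, T(6)=-2357, T(7)=6198, T(8)=-16485, T(9)=43882, T(10)=-116645, T(11)=310142, T(12)=-824693, T(13)=2192818, T(14)=-5830613; answer -5830613

-5830613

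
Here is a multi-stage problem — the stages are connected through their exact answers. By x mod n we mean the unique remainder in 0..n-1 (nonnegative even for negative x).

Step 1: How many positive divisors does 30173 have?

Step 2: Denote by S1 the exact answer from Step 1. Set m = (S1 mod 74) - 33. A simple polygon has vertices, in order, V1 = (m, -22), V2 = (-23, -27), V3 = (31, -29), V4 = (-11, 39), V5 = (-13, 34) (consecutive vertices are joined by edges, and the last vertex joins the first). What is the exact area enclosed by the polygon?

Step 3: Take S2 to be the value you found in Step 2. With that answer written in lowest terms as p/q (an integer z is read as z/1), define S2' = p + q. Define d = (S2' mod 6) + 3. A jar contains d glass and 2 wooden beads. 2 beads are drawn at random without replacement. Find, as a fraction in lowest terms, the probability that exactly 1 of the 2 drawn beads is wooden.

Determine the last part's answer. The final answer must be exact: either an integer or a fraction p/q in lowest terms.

Step 1: 30173 = 11 * 13 * 211; number of divisors = (1+1) * (1+1) * (1+1) = 8; answer 8
Step 2: S1 = 8; m = -25; cross terms: (-25*-27 - -23*-22)=169, (-23*-29 - 31*-27)=1504, (31*39 - -11*-29)=890, (-11*34 - -13*39)=133, (-13*-22 - -25*34)=1136; twice the area = |3832| = 3832; area = 1916; answer 1916
Step 3: S2 = 1916; threaded value p + q = 1917; d = 6; total draws C(8,2) = 28; favorable C(2,1)*C(6,1) = 12; P = 3/7; answer 3/7

3/7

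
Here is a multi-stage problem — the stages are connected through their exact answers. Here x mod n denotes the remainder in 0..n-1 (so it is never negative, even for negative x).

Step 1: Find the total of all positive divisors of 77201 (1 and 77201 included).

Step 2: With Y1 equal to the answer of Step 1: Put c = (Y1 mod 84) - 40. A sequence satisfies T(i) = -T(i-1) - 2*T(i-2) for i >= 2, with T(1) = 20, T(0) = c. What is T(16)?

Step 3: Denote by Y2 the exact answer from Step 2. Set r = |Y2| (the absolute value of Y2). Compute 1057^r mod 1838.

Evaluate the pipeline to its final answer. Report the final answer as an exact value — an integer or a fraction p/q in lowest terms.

1711

Step 1: 77201 is prime, so its only divisors are 1 and 77201; sigma = 1 + 77201 = 77202; answer 77202
Step 2: Y1 = 77202; c = -34; T(2) = -1*(20) - 2*(-34) = 48; iterating: T(2)=48, T(3)=-88, T(4)=-8, T(5)=184, T(6)=-168, T(7)=-200, T(8)=536, T(9)=-136, T(10)=-936, T(11)=1208, T(12)=664, T(13)=-3080, T(14)=1752, T(15)=4408, T(16)=-7912; answer -7912
Step 3: Y2 = -7912; r = 7912; squarings mod 1838: 1057^1=1057, 1057^2=1583, 1057^4=695, 1057^8=1469, 1057^16=149, 1057^32=145, 1057^64=807, 1057^128=597, 1057^256=1675, 1057^512=837, 1057^1024=291, 1057^2048=133, 1057^4096=1147; 1057^7912 = 1057^8 * 1057^32 * 1057^64 * 1057^128 * 1057^512 * 1057^1024 * 1057^2048 * 1057^4096 = 1711 (mod 1838); answer 1711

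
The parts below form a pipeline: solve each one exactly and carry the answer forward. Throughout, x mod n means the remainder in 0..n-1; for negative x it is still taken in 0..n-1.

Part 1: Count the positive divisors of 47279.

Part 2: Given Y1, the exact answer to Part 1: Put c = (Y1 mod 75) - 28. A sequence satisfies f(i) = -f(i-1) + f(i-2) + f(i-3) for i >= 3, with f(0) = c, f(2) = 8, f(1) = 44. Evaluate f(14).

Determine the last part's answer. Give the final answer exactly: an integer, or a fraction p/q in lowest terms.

Part 1: 47279 is prime, so its only divisors are 1 and 47279; count = 2; answer 2
Part 2: Y1 = 2; c = -26; f(3) = -1*(8) + 1*(44) + 1*(-26) = 10; iterating: f(3)=10, f(4)=42, f(5)=-24, f(6)=76, f(7)=-58, f(8)=110, f(9)=-92, f(10)=144, f(11)=-126, f(12)=178, f(13)=-160, f(14)=212; answer 212

212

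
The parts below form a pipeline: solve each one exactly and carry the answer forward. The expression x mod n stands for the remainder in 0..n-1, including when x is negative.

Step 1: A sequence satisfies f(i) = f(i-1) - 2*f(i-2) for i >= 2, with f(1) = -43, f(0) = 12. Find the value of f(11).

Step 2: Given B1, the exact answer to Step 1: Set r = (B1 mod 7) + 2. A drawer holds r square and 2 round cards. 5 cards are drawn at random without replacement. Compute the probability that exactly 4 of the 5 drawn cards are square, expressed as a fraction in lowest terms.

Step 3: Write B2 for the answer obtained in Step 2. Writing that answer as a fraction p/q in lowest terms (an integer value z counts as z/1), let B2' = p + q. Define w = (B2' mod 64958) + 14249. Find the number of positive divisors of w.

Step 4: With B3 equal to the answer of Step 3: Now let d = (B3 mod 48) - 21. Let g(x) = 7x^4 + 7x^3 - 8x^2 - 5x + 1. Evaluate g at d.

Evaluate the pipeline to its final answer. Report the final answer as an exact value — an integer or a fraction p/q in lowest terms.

Step 1: f(2) = 1*(-43) - 2*(12) = -67; iterating: f(2)=-67, f(3)=19, f(4)=153, f(5)=115, f(6)=-191, f(7)=-421, f(8)=-39, f(9)=803, f(10)=881, f(11)=-725; answer -725
Step 2: B1 = -725; r = 5; total draws C(7,5) = 21; favorable C(5,4)*C(2,1) = 10; P = 10/21; answer 10/21
Step 3: B2 = 10/21; threaded value p + q = 31; w = 14280; 14280 = 2^3 * 3 * 5 * 7 * 17; number of divisors = (3+1) * (1+1) * (1+1) * (1+1) * (1+1) = 64; answer 64
Step 4: B3 = 64; d = -5; 7*(-5)^4 + 7*(-5)^3 - 8*(-5)^2 - 5*(-5)^1 + 1 = (4375) + (-875) + (-200) + (25) + (1) = 3326; answer 3326

3326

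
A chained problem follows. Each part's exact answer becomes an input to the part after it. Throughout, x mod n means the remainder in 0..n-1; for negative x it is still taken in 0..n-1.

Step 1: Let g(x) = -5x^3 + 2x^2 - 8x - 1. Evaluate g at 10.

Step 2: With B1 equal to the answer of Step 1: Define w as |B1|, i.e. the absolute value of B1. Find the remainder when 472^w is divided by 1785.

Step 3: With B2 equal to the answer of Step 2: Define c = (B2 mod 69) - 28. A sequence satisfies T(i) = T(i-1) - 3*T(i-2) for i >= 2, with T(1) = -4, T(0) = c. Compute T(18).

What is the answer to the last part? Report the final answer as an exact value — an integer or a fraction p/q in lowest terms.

Step 1: -5*(10)^3 + 2*(10)^2 - 8*(10)^1 - 1 = (-5000) + (200) + (-80) + (-1) = -4881; answer -4881
Step 2: B1 = -4881; w = 4881; squarings mod 1785: 472^1=472, 472^2=1444, 472^4=256, 472^8=1276, 472^16=256, 472^32=1276, 472^64=256, 472^128=1276, 472^256=256, 472^512=1276, 472^1024=256, 472^2048=1276, 472^4096=256; 472^4881 = 472^1 * 472^16 * 472^256 * 472^512 * 472^4096 = 727 (mod 1785); answer 727
Step 3: B2 = 727; c = 9; T(2) = 1*(-4) - 3*(9) = -31; iterating: T(2)=-31, T(3)=-19, T(4)=74, T(5)=131, T(6)=-91, T(7)=-484, T(8)=-211, T(9)=1241, T(10)=1874, T(11)=-1849, T(12)=-7471, T(13)=-1924, T(14)=20489, T(15)=26261, T(16)=-35206, T(17)=-113989, T(18)=-8371; answer -8371

-8371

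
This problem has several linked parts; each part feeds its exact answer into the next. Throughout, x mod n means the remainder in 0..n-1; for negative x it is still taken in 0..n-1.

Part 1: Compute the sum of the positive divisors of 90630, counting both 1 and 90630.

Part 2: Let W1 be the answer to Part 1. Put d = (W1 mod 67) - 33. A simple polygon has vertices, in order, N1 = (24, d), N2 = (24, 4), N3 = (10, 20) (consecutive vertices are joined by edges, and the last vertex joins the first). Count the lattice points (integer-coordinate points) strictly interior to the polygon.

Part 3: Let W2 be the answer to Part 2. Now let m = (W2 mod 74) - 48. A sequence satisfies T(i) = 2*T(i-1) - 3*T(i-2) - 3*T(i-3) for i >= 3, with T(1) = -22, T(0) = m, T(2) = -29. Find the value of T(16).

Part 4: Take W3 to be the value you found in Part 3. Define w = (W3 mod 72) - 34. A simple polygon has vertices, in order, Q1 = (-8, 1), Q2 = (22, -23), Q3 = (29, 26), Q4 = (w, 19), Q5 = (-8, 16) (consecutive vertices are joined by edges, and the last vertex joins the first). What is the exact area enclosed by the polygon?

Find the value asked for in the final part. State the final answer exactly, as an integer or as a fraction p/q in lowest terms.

Part 1: 90630 = 2 * 3^2 * 5 * 19 * 53; sigma = (1 + 2) * (1 + 3 + 9) * (1 + 5) * (1 + 19) * (1 + 53) = 3 * 13 * 6 * 20 * 54 = 252720; answer 252720
Part 2: W1 = 252720; d = 30; cross terms: (24*4 - 24*30)=-624, (24*20 - 10*4)=440, (10*30 - 24*20)=-180; twice the area = |-364| = 364; area = 182; boundary points = 26 + 2 + 2 = 30; strictly interior points = area - boundary/2 + 1 = 168; answer 168
Part 3: W2 = 168; m = -28; T(3) = 2*(-29) - 3*(-22) - 3*(-28) = 92; iterating: T(3)=92, T(4)=337, T(5)=485, T(6)=-317, T(7)=-3100, T(8)=-6704, T(9)=-3157, T(10)=23098, T(11)=75779, T(12)=91735, T(13)=-113161, T(14)=-728864, T(15)=-1393450, T(16)=-260825; answer -260825
Part 4: W3 = -260825; w = -3; cross terms: (-8*-23 - 22*1)=162, (22*26 - 29*-23)=1239, (29*19 - -3*26)=629, (-3*16 - -8*19)=104, (-8*1 - -8*16)=120; twice the area = |2254| = 2254; area = 1127; answer 1127

1127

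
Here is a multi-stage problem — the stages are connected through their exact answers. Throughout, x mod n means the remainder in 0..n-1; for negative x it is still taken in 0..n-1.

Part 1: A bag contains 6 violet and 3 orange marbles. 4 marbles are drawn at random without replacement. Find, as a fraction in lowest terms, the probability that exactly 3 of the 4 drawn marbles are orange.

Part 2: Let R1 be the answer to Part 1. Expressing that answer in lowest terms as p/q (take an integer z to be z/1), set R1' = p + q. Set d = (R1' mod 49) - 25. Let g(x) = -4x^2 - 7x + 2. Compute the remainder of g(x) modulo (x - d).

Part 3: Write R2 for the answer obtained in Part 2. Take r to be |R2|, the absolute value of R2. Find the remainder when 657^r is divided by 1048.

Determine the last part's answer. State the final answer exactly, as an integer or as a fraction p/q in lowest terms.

201

Part 1: total draws C(9,4) = 126; favorable C(3,3)*C(6,1) = 6; P = 1/21; answer 1/21
Part 2: R1 = 1/21; threaded value p + q = 22; d = -3; remainder = value at the root: -4*(-3)^2 - 7*(-3)^1 + 2 = (-36) + (21) + (2) = -13; answer -13
Part 3: R2 = -13; r = 13; squarings mod 1048: 657^1=657, 657^2=921, 657^4=409, 657^8=649; 657^13 = 657^1 * 657^4 * 657^8 = 201 (mod 1048); answer 201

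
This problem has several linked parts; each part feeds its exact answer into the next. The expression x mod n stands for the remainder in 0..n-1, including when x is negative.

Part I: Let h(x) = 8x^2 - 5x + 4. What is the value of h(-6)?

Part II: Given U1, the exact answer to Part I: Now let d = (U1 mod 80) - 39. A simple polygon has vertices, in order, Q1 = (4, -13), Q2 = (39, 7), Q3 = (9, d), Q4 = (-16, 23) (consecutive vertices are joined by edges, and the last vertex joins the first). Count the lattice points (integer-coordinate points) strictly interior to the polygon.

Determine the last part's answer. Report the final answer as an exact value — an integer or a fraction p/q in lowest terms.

613

Part I: 8*(-6)^2 - 5*(-6)^1 + 4 = (288) + (30) + (4) = 322; answer 322
Part II: U1 = 322; d = -37; cross terms: (4*7 - 39*-13)=535, (39*-37 - 9*7)=-1506, (9*23 - -16*-37)=-385, (-16*-13 - 4*23)=116; twice the area = |-1240| = 1240; area = 620; boundary points = 5 + 2 + 5 + 4 = 16; strictly interior points = area - boundary/2 + 1 = 613; answer 613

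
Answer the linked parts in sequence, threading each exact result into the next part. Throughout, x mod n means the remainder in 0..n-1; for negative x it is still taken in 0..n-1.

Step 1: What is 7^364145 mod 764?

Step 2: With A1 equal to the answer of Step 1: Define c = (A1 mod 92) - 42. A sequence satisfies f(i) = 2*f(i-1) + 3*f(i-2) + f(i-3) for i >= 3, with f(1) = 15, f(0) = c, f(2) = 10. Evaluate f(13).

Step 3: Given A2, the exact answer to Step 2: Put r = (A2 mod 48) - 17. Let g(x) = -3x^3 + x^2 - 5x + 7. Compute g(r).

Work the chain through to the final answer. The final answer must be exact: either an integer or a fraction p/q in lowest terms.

1647

Step 1: squarings mod 764: 7^1=7, 7^2=49, 7^4=109, 7^8=421, 7^16=757, 7^32=49, 7^64=109, 7^128=421, 7^256=757, 7^512=49, 7^1024=109, 7^2048=421, 7^4096=757, 7^8192=49, 7^16384=109, 7^32768=421, 7^65536=757, 7^131072=49, 7^262144=109; 7^364145 = 7^1 * 7^16 * 7^32 * 7^64 * 7^512 * 7^1024 * 7^2048 * 7^32768 * 7^65536 * 7^262144 = 763 (mod 764); answer 763
Step 2: A1 = 763; c = -15; f(3) = 2*(10) + 3*(15) + 1*(-15) = 50; iterating: f(3)=50, f(4)=145, f(5)=450, f(6)=1385, f(7)=4265, f(8)=13135, f(9)=40450, f(10)=124570, f(11)=383625, f(12)=1181410, f(13)=3638265; answer 3638265
Step 3: A2 = 3638265; r = -8; -3*(-8)^3 + 1*(-8)^2 - 5*(-8)^1 + 7 = (1536) + (64) + (40) + (7) = 1647; answer 1647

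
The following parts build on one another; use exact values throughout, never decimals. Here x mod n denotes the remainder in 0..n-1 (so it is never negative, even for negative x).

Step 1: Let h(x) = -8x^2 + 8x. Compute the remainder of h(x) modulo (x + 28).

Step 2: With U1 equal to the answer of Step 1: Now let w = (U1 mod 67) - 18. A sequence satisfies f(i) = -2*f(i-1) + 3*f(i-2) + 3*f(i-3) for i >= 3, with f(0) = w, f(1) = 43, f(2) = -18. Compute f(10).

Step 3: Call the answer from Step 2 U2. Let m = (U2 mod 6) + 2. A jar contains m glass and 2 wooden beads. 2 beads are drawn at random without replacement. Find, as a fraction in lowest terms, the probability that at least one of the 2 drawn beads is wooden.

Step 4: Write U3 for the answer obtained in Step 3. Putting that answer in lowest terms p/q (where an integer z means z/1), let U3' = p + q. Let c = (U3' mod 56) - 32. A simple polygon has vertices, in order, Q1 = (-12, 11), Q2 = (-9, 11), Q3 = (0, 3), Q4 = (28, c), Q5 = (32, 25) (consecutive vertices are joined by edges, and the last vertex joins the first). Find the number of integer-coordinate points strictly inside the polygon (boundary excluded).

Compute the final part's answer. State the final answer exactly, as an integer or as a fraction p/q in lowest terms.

935

Step 1: remainder = value at the root: -8*(-28)^2 + 8*(-28)^1 = (-6272) + (-224) = -6496; answer -6496
Step 2: U1 = -6496; w = -15; f(3) = -2*(-18) + 3*(43) + 3*(-15) = 120; iterating: f(3)=120, f(4)=-165, f(5)=636, f(6)=-1407, f(7)=4227, f(8)=-10767, f(9)=29994, f(10)=-79608; answer -79608
Step 3: U2 = -79608; m = 2; total draws C(4,2) = 6; complement C(2,2) = 1; favorable 6 - 1 = 5; P = 5/6; answer 5/6
Step 4: U3 = 5/6; threaded value p + q = 11; c = -21; cross terms: (-12*11 - -9*11)=-33, (-9*3 - 0*11)=-27, (0*-21 - 28*3)=-84, (28*25 - 32*-21)=1372, (32*11 - -12*25)=652; twice the area = |1880| = 1880; area = 940; boundary points = 3 + 1 + 4 + 2 + 2 = 12; strictly interior points = area - boundary/2 + 1 = 935; answer 935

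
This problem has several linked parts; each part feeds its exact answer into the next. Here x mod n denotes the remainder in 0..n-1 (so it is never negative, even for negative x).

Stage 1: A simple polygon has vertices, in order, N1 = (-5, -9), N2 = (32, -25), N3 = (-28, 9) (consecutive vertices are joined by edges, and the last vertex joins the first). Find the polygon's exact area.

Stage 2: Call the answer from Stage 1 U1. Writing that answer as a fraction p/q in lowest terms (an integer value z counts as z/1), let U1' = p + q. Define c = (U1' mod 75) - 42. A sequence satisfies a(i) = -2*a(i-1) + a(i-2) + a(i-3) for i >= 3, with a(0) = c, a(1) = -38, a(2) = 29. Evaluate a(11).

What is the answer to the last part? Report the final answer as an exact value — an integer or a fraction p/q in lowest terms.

Stage 1: cross terms: (-5*-25 - 32*-9)=413, (32*9 - -28*-25)=-412, (-28*-9 - -5*9)=297; twice the area = |298| = 298; area = 149; answer 149
Stage 2: U1 = 149; threaded value p + q = 150; c = -42; a(3) = -2*(29) + 1*(-38) + 1*(-42) = -138; iterating: a(3)=-138, a(4)=267, a(5)=-643, a(6)=1415, a(7)=-3206, a(8)=7184, a(9)=-16159, a(10)=36296, a(11)=-81567; answer -81567

-81567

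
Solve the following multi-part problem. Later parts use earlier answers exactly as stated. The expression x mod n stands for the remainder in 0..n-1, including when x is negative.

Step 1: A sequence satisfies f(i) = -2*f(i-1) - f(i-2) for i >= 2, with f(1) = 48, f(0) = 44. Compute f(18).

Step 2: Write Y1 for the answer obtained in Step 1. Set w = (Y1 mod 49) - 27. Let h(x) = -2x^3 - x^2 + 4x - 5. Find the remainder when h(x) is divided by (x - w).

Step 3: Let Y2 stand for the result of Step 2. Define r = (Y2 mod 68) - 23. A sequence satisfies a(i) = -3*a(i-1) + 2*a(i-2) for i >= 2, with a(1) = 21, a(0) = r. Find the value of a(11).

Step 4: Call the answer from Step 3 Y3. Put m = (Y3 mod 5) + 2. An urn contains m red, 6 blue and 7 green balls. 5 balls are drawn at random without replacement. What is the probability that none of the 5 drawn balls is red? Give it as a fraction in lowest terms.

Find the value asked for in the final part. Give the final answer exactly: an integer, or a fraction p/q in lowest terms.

33/112

Step 1: f(2) = -2*(48) - 1*(44) = -140; iterating: f(2)=-140, f(3)=232, f(4)=-324, f(5)=416, f(6)=-508, f(7)=600, f(8)=-692, f(9)=784, f(10)=-876, f(11)=968, f(12)=-1060, f(13)=1152, f(14)=-1244, f(15)=1336, f(16)=-1428, f(17)=1520, f(18)=-1612; answer -1612
Step 2: Y1 = -1612; w = -22; remainder = value at the root: -2*(-22)^3 - 1*(-22)^2 + 4*(-22)^1 - 5 = (21296) + (-484) + (-88) + (-5) = 20719; answer 20719
Step 3: Y2 = 20719; r = 24; a(2) = -3*(21) + 2*(24) = -15; iterating: a(2)=-15, a(3)=87, a(4)=-291, a(5)=1047, a(6)=-3723, a(7)=13263, a(8)=-47235, a(9)=168231, a(10)=-599163, a(11)=2133951; answer 2133951
Step 4: Y3 = 2133951; m = 3; total draws C(16,5) = 4368; favorable C(13,5) = 1287; P = 33/112; answer 33/112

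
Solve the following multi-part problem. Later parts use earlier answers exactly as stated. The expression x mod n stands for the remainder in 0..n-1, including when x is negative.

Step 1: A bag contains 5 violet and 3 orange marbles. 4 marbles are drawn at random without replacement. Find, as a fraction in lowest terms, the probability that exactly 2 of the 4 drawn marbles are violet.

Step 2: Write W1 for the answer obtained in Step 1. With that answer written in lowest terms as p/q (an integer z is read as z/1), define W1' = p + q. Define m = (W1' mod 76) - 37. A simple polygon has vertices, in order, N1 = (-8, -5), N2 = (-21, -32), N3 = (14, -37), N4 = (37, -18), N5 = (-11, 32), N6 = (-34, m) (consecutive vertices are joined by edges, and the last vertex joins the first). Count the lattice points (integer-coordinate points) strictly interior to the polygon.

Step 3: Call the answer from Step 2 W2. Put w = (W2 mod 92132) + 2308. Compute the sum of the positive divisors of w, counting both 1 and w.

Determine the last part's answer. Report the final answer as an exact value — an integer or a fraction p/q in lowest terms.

9600

Step 1: total draws C(8,4) = 70; favorable C(5,2)*C(3,2) = 30; P = 3/7; answer 3/7
Step 2: W1 = 3/7; threaded value p + q = 10; m = -27; cross terms: (-8*-32 - -21*-5)=151, (-21*-37 - 14*-32)=1225, (14*-18 - 37*-37)=1117, (37*32 - -11*-18)=986, (-11*-27 - -34*32)=1385, (-34*-5 - -8*-27)=-46; twice the area = |4818| = 4818; area = 2409; boundary points = 1 + 5 + 1 + 2 + 1 + 2 = 12; strictly interior points = area - boundary/2 + 1 = 2404; answer 2404
Step 3: W2 = 2404; w = 4712; 4712 = 2^3 * 19 * 31; sigma = (1 + 2 + 4 + 8) * (1 + 19) * (1 + 31) = 15 * 20 * 32 = 9600; answer 9600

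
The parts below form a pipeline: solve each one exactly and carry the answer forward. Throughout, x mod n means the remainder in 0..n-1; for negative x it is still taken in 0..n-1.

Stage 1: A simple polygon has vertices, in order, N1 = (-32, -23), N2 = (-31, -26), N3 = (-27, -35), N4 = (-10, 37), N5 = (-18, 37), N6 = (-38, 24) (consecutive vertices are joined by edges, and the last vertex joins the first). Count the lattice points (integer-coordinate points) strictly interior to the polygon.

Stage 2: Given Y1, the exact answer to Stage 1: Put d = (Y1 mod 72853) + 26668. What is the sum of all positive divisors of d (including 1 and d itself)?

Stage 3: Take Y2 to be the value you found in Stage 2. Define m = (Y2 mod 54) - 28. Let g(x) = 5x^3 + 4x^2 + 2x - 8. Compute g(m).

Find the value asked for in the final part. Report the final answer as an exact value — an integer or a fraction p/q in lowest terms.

Stage 1: cross terms: (-32*-26 - -31*-23)=119, (-31*-35 - -27*-26)=383, (-27*37 - -10*-35)=-1349, (-10*37 - -18*37)=296, (-18*24 - -38*37)=974, (-38*-23 - -32*24)=1642; twice the area = |2065| = 2065; area = 2065/2; boundary points = 1 + 1 + 1 + 8 + 1 + 1 = 13; strictly interior points = area - boundary/2 + 1 = 1027; answer 1027
Stage 2: Y1 = 1027; d = 27695; 27695 = 5 * 29 * 191; sigma = (1 + 5) * (1 + 29) * (1 + 191) = 6 * 30 * 192 = 34560; answer 34560
Stage 3: Y2 = 34560; m = -28; 5*(-28)^3 + 4*(-28)^2 + 2*(-28)^1 - 8 = (-109760) + (3136) + (-56) + (-8) = -106688; answer -106688

-106688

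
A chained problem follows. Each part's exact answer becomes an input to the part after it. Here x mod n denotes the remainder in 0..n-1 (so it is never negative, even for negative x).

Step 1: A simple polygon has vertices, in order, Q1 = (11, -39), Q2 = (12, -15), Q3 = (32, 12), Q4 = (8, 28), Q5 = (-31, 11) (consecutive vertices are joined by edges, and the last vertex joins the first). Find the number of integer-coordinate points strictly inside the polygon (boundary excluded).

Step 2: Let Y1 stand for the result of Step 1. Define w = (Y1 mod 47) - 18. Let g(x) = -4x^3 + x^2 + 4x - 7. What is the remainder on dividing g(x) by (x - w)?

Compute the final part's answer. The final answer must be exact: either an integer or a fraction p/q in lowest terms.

Step 1: cross terms: (11*-15 - 12*-39)=303, (12*12 - 32*-15)=624, (32*28 - 8*12)=800, (8*11 - -31*28)=956, (-31*-39 - 11*11)=1088; twice the area = |3771| = 3771; area = 3771/2; boundary points = 1 + 1 + 8 + 1 + 2 = 13; strictly interior points = area - boundary/2 + 1 = 1880; answer 1880
Step 2: Y1 = 1880; w = -18; remainder = value at the root: -4*(-18)^3 + 1*(-18)^2 + 4*(-18)^1 - 7 = (23328) + (324) + (-72) + (-7) = 23573; answer 23573

23573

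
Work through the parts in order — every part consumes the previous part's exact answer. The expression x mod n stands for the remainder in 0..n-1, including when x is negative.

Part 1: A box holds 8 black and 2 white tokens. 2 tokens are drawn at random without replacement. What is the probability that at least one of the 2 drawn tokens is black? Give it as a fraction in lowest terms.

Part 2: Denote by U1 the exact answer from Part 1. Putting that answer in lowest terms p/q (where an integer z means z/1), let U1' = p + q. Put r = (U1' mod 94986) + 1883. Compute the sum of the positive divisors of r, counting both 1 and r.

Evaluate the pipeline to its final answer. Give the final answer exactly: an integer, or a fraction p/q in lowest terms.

3780

Part 1: total draws C(10,2) = 45; complement C(2,2) = 1; favorable 45 - 1 = 44; P = 44/45; answer 44/45
Part 2: U1 = 44/45; threaded value p + q = 89; r = 1972; 1972 = 2^2 * 17 * 29; sigma = (1 + 2 + 4) * (1 + 17) * (1 + 29) = 7 * 18 * 30 = 3780; answer 3780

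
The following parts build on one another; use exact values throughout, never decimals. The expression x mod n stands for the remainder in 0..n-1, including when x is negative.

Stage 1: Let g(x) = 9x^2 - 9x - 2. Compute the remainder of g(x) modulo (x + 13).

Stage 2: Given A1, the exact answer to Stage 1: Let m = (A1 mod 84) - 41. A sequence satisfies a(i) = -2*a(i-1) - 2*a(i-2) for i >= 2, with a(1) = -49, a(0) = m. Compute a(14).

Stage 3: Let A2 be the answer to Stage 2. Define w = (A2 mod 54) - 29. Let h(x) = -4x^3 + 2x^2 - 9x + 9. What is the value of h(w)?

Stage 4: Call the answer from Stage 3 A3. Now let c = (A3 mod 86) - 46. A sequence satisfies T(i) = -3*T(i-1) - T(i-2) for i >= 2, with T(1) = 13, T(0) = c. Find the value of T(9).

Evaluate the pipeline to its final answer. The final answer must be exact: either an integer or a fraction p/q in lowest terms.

63202

Stage 1: remainder = value at the root: 9*(-13)^2 - 9*(-13)^1 - 2 = (1521) + (117) + (-2) = 1636; answer 1636
Stage 2: A1 = 1636; m = -1; a(2) = -2*(-49) - 2*(-1) = 100; iterating: a(2)=100, a(3)=-102, a(4)=4, a(5)=196, a(6)=-400, a(7)=408, a(8)=-16, a(9)=-784, a(10)=1600, a(11)=-1632, a(12)=64, a(13)=3136, a(14)=-6400; answer -6400
Stage 3: A2 = -6400; w = -3; -4*(-3)^3 + 2*(-3)^2 - 9*(-3)^1 + 9 = (108) + (18) + (27) + (9) = 162; answer 162
Stage 4: A3 = 162; c = 30; T(2) = -3*(13) - 1*(30) = -69; iterating: T(2)=-69, T(3)=194, T(4)=-513, T(5)=1345, T(6)=-3522, T(7)=9221, T(8)=-24141, T(9)=63202; answer 63202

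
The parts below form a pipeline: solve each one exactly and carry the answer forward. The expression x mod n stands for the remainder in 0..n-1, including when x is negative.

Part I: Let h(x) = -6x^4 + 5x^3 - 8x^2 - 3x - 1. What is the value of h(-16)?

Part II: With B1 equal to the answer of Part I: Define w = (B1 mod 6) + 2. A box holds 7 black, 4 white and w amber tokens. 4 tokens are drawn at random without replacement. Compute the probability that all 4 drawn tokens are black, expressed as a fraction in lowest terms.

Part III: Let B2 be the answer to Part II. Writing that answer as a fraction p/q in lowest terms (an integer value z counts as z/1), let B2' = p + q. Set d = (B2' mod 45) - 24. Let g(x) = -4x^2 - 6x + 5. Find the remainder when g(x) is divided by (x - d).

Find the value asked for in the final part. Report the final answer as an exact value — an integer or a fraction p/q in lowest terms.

Part I: -6*(-16)^4 + 5*(-16)^3 - 8*(-16)^2 - 3*(-16)^1 - 1 = (-393216) + (-20480) + (-2048) + (48) + (-1) = -415697; answer -415697
Part II: B1 = -415697; w = 3; total draws C(14,4) = 1001; favorable C(7,4) = 35; P = 5/143; answer 5/143
Part III: B2 = 5/143; threaded value p + q = 148; d = -11; remainder = value at the root: -4*(-11)^2 - 6*(-11)^1 + 5 = (-484) + (66) + (5) = -413; answer -413

-413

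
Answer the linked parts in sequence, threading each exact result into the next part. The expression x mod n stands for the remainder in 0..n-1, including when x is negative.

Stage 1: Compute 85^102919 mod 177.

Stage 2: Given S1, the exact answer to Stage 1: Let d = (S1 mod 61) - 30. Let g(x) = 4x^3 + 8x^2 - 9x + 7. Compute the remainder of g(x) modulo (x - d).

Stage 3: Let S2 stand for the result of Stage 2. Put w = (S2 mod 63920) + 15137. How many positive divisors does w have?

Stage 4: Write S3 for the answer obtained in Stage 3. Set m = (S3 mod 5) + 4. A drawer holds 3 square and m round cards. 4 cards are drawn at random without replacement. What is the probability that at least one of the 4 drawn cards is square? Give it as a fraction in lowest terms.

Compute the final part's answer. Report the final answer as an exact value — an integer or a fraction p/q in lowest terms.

Stage 1: squarings mod 177: 85^1=85, 85^2=145, 85^4=139, 85^8=28, 85^16=76, 85^32=112, 85^64=154, 85^128=175, 85^256=4, 85^512=16, 85^1024=79, 85^2048=46, 85^4096=169, 85^8192=64, 85^16384=25, 85^32768=94, 85^65536=163; 85^102919 = 85^1 * 85^2 * 85^4 * 85^512 * 85^4096 * 85^32768 * 85^65536 = 94 (mod 177); answer 94
Stage 2: S1 = 94; d = 3; remainder = value at the root: 4*(3)^3 + 8*(3)^2 - 9*(3)^1 + 7 = (108) + (72) + (-27) + (7) = 160; answer 160
Stage 3: S2 = 160; w = 15297; 15297 = 3 * 5099; number of divisors = (1+1) * (1+1) = 4; answer 4
Stage 4: S3 = 4; m = 8; total draws C(11,4) = 330; complement C(8,4) = 70; favorable 330 - 70 = 260; P = 26/33; answer 26/33

26/33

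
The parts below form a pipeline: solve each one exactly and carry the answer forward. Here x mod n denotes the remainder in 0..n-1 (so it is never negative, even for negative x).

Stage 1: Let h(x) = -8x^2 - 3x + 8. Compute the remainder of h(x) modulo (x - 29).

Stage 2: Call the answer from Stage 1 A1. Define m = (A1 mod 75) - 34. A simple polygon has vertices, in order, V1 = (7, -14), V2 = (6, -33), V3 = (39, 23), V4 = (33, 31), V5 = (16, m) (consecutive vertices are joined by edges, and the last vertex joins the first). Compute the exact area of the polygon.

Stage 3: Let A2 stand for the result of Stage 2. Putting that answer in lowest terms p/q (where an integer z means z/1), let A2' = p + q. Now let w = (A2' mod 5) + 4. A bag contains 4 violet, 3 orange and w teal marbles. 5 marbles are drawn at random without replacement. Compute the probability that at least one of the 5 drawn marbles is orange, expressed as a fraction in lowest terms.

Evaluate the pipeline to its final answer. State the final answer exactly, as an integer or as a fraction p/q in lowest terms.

Stage 1: remainder = value at the root: -8*(29)^2 - 3*(29)^1 + 8 = (-6728) + (-87) + (8) = -6807; answer -6807
Stage 2: A1 = -6807; m = -16; cross terms: (7*-33 - 6*-14)=-147, (6*23 - 39*-33)=1425, (39*31 - 33*23)=450, (33*-16 - 16*31)=-1024, (16*-14 - 7*-16)=-112; twice the area = |592| = 592; area = 296; answer 296
Stage 3: A2 = 296; threaded value p + q = 297; w = 6; total draws C(13,5) = 1287; complement C(10,5) = 252; favorable 1287 - 252 = 1035; P = 115/143; answer 115/143

115/143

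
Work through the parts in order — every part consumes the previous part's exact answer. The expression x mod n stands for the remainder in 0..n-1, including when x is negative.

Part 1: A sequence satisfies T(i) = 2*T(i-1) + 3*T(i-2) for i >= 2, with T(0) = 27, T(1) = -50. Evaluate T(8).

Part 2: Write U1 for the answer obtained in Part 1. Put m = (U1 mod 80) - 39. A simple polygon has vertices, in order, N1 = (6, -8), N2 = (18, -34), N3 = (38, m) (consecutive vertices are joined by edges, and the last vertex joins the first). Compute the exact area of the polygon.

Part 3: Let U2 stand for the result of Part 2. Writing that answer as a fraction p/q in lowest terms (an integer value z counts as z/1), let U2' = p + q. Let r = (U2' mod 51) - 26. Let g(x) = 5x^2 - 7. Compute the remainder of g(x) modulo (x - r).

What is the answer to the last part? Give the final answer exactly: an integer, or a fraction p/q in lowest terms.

Part 1: T(2) = 2*(-50) + 3*(27) = -19; iterating: T(2)=-19, T(3)=-188, T(4)=-433, T(5)=-1430, T(6)=-4159, T(7)=-12608, T(8)=-37693; answer -37693
Part 2: U1 = -37693; m = 28; cross terms: (6*-34 - 18*-8)=-60, (18*28 - 38*-34)=1796, (38*-8 - 6*28)=-472; twice the area = |1264| = 1264; area = 632; answer 632
Part 3: U2 = 632; threaded value p + q = 633; r = -5; remainder = value at the root: 5*(-5)^2 - 7 = (125) + (-7) = 118; answer 118

118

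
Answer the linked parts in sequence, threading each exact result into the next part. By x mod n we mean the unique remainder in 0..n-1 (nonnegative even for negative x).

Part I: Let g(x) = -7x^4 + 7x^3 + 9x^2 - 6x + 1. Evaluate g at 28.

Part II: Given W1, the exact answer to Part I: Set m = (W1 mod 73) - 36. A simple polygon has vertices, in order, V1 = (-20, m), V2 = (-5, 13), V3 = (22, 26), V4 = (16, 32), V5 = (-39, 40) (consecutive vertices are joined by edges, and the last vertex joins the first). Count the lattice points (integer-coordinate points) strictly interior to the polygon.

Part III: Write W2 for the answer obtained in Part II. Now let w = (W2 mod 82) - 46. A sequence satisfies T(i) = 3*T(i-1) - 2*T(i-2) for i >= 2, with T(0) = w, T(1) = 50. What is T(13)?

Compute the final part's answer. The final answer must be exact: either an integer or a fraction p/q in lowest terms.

Part I: -7*(28)^4 + 7*(28)^3 + 9*(28)^2 - 6*(28)^1 + 1 = (-4302592) + (153664) + (7056) + (-168) + (1) = -4142039; answer -4142039
Part II: W1 = -4142039; m = 18; cross terms: (-20*13 - -5*18)=-170, (-5*26 - 22*13)=-416, (22*32 - 16*26)=288, (16*40 - -39*32)=1888, (-39*18 - -20*40)=98; twice the area = |1688| = 1688; area = 844; boundary points = 5 + 1 + 6 + 1 + 1 = 14; strictly interior points = area - boundary/2 + 1 = 838; answer 838
Part III: W2 = 838; w = -28; T(2) = 3*(50) - 2*(-28) = 206; iterating: T(2)=206, T(3)=518, T(4)=1142, T(5)=2390, T(6)=4886, T(7)=9878, T(8)=19862, T(9)=39830, T(10)=79766, T(11)=159638, T(12)=319382, T(13)=638870; answer 638870

638870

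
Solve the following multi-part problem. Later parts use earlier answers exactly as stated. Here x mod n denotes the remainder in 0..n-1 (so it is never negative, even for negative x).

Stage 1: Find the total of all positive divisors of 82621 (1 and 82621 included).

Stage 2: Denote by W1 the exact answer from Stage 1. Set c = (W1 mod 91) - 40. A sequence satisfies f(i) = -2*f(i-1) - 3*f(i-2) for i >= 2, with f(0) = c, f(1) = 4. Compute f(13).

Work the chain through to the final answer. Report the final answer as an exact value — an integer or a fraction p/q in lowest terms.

Stage 1: 82621 = 7 * 11 * 29 * 37; sigma = (1 + 7) * (1 + 11) * (1 + 29) * (1 + 37) = 8 * 12 * 30 * 38 = 109440; answer 109440
Stage 2: W1 = 109440; c = 18; f(2) = -2*(4) - 3*(18) = -62; iterating: f(2)=-62, f(3)=112, f(4)=-38, f(5)=-260, f(6)=634, f(7)=-488, f(8)=-926, f(9)=3316, f(10)=-3854, f(11)=-2240, f(12)=16042, f(13)=-25364; answer -25364

-25364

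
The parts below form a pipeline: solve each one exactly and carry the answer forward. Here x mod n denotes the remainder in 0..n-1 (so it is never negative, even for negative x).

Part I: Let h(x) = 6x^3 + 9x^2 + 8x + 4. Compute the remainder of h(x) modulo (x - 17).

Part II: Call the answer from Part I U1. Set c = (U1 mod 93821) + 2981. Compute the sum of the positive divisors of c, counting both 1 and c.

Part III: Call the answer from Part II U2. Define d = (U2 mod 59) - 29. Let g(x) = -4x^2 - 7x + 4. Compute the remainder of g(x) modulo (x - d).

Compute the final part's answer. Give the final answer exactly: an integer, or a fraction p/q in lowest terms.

-1418

Part I: remainder = value at the root: 6*(17)^3 + 9*(17)^2 + 8*(17)^1 + 4 = (29478) + (2601) + (136) + (4) = 32219; answer 32219
Part II: U1 = 32219; c = 35200; 35200 = 2^7 * 5^2 * 11; sigma = (1 + 2 + 4 + 8 + 16 + 32 + 64 + 128) * (1 + 5 + 25) * (1 + 11) = 255 * 31 * 12 = 94860; answer 94860
Part III: U2 = 94860; d = 18; remainder = value at the root: -4*(18)^2 - 7*(18)^1 + 4 = (-1296) + (-126) + (4) = -1418; answer -1418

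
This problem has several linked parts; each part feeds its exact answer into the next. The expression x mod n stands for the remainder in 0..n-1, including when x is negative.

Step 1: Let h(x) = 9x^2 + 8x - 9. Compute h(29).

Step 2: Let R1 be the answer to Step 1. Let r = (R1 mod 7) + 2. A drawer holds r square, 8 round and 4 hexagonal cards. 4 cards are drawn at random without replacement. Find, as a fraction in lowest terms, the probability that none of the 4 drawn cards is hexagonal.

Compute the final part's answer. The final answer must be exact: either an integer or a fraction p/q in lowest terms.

Step 1: 9*(29)^2 + 8*(29)^1 - 9 = (7569) + (232) + (-9) = 7792; answer 7792
Step 2: R1 = 7792; r = 3; total draws C(15,4) = 1365; favorable C(11,4) = 330; P = 22/91; answer 22/91

22/91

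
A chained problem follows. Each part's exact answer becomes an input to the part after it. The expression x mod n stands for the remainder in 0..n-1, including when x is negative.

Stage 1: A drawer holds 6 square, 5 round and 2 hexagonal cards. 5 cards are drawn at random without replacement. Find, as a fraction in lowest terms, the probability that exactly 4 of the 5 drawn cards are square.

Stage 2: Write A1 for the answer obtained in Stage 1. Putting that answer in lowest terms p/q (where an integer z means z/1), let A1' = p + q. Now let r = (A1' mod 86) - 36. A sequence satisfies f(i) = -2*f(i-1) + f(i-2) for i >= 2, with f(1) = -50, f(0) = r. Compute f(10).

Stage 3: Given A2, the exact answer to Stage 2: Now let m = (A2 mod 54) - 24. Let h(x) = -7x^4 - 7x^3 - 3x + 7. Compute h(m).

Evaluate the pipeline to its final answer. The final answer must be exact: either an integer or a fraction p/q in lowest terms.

-1325

Stage 1: total draws C(13,5) = 1287; favorable C(6,4)*C(7,1) = 105; P = 35/429; answer 35/429
Stage 2: A1 = 35/429; threaded value p + q = 464; r = -2; f(2) = -2*(-50) + 1*(-2) = 98; iterating: f(2)=98, f(3)=-246, f(4)=590, f(5)=-1426, f(6)=3442, f(7)=-8310, f(8)=20062, f(9)=-48434, f(10)=116930; answer 116930
Stage 3: A2 = 116930; m = -4; -7*(-4)^4 - 7*(-4)^3 - 3*(-4)^1 + 7 = (-1792) + (448) + (12) + (7) = -1325; answer -1325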